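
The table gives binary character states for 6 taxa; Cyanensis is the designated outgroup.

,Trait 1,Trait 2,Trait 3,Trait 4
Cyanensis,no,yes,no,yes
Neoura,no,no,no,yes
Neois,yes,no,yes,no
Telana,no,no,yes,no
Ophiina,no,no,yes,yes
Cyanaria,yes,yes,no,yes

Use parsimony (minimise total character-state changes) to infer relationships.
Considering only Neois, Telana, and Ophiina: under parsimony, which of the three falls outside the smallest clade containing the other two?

Character polarity is set by the outgroup: the derived state is whichever differs from the outgroup's state, so for Trait 2, Trait 4 the derived state is 'no', and for the remaining characters it is 'yes'.
Trait 1 (state 'yes') occurs in Cyanaria and Neois but conflicts with the nesting implied by the other characters — most parsimoniously interpreted as homoplasy.
Only Neois, Neoura, Ophiina, and Telana show the derived state 'no' for Trait 2, supporting them as a clade.
Trait 3: derived state 'yes' in Neois, Ophiina, and Telana only — synapomorphy for {Neois, Ophiina, Telana}.
Trait 4 (derived state 'no') is shared by Neois and Telana — a synapomorphy uniting that clade.
Most parsimonious ingroup topology: ((Neoura,((Neois,Telana),Ophiina)),Cyanaria).
Telana and Neois share a more recent common ancestor with each other than either does with Ophiina, so Ophiina is the least closely related of the three.

Ophiina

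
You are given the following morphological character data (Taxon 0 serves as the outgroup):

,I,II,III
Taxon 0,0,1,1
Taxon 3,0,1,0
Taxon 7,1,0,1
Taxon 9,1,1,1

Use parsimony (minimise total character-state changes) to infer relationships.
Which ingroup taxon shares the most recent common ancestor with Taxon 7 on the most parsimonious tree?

Taxon 9

Character polarity is set by the outgroup: the derived state is whichever differs from the outgroup's state, so for II, III the derived state is '0', and for the remaining characters it is '1'.
Only Taxon 7 and Taxon 9 show the derived state '1' for I, supporting them as a clade.
II: derived state '0' in Taxon 7 only — an autapomorphy, so it tells us nothing about relationships among taxa.
III: derived state '0' in Taxon 3 only — an autapomorphy, so it tells us nothing about relationships among taxa.
Most parsimonious ingroup topology: (Taxon 3,(Taxon 7,Taxon 9)).
Taxon 7 and Taxon 9 form a cherry on this tree, so they are sister taxa.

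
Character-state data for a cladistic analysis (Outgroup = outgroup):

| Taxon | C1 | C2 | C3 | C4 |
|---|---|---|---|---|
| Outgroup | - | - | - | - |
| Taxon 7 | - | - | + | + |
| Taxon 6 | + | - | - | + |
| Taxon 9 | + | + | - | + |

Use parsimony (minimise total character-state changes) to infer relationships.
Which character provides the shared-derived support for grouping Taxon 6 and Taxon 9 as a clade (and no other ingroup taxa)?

The outgroup has state '-' for every character, so '+' is the derived state throughout.
Only Taxon 6 and Taxon 9 show the derived state '+' for C1, supporting them as a clade.
C2 (derived state '+') is unique to Taxon 9 (autapomorphy; uninformative for grouping).
C3 (derived state '+') is unique to Taxon 7 (autapomorphy; uninformative for grouping).
All ingroup taxa share the derived state '+' for C4; it defines the ingroup but does not resolve relationships within it.
Most parsimonious ingroup topology: (Taxon 7,(Taxon 6,Taxon 9)).
The clade {Taxon 6, Taxon 9} is supported by C1: its derived state '+' occurs in exactly those taxa and in no other taxon (including the outgroup).

C1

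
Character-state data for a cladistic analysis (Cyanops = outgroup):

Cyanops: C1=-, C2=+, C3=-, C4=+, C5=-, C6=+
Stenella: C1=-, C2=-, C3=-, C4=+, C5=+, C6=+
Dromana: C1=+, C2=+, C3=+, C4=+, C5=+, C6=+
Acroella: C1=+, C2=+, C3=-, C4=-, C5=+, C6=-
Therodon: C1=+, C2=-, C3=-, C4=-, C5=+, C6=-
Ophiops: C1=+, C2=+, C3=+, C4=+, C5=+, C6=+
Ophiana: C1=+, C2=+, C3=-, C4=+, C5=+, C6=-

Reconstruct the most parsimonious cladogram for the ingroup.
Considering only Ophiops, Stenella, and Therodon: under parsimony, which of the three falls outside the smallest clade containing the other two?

Stenella

Character polarity is set by the outgroup: the derived state is whichever differs from the outgroup's state, so for C2, C4, C6 the derived state is '-', and for the remaining characters it is '+'.
C1: derived state '+' in Acroella, Dromana, Ophiana, Ophiops, and Therodon only — synapomorphy for {Acroella, Dromana, Ophiana, Ophiops, Therodon}.
C2 groups Stenella and Therodon, which is incompatible with the clades supported by the remaining characters; treating it as convergent (homoplasy) costs fewer steps than any alternative tree.
Only Dromana and Ophiops show the derived state '+' for C3, supporting them as a clade.
C4 (derived state '-') is shared by Acroella and Therodon — a synapomorphy uniting that clade.
C5 (derived state '+') is shared by all ingroup taxa — unites the whole ingroup.
C6 (derived state '-') is shared by Acroella, Ophiana, and Therodon — a synapomorphy uniting that clade.
Most parsimonious ingroup topology: (Stenella,((Dromana,Ophiops),((Acroella,Therodon),Ophiana))).
Therodon and Ophiops share a more recent common ancestor with each other than either does with Stenella, so Stenella is the least closely related of the three.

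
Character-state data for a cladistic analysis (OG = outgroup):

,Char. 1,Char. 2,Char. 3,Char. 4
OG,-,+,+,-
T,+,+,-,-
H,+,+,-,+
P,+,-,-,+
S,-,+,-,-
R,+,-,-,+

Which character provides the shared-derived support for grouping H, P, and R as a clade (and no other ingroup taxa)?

Character polarity is set by the outgroup: the derived state is whichever differs from the outgroup's state, so for Char. 2, Char. 3 the derived state is '-', and for the remaining characters it is '+'.
Char. 1: derived state '+' in H, P, R, and T only — synapomorphy for {H, P, R, T}.
Only P and R show the derived state '-' for Char. 2, supporting them as a clade.
All ingroup taxa share the derived state '-' for Char. 3; it defines the ingroup but does not resolve relationships within it.
Only H, P, and R show the derived state '+' for Char. 4, supporting them as a clade.
Most parsimonious ingroup topology: ((T,(H,(P,R))),S).
The clade {H, P, R} is supported by Char. 4: its derived state '+' occurs in exactly those taxa and in no other taxon (including the outgroup).

Char. 4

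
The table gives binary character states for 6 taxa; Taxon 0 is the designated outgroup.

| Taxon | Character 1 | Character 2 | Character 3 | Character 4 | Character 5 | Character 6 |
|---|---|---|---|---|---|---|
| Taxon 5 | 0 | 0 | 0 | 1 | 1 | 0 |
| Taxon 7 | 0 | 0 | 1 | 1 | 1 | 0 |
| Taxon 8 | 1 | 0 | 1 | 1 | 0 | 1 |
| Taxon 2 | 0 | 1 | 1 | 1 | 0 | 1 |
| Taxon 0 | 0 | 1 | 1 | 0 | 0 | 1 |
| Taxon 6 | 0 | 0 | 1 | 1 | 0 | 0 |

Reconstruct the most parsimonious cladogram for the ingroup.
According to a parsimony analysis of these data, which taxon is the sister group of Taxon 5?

Character polarity is set by the outgroup: the derived state is whichever differs from the outgroup's state, so for Character 2, Character 3, Character 6 the derived state is '0', and for the remaining characters it is '1'.
Character 1: derived state '1' in Taxon 8 only — an autapomorphy, so it tells us nothing about relationships among taxa.
Character 2: derived state '0' in Taxon 5, Taxon 6, Taxon 7, and Taxon 8 only — synapomorphy for {Taxon 5, Taxon 6, Taxon 7, Taxon 8}.
Character 3: derived state '0' in Taxon 5 only — an autapomorphy, so it tells us nothing about relationships among taxa.
Character 4 (derived state '1') is shared by all ingroup taxa — unites the whole ingroup.
Only Taxon 5 and Taxon 7 show the derived state '1' for Character 5, supporting them as a clade.
Only Taxon 5, Taxon 6, and Taxon 7 show the derived state '0' for Character 6, supporting them as a clade.
Most parsimonious ingroup topology: (((Taxon 6,(Taxon 7,Taxon 5)),Taxon 8),Taxon 2).
Taxon 5 and Taxon 7 form a cherry on this tree, so they are sister taxa.

Taxon 7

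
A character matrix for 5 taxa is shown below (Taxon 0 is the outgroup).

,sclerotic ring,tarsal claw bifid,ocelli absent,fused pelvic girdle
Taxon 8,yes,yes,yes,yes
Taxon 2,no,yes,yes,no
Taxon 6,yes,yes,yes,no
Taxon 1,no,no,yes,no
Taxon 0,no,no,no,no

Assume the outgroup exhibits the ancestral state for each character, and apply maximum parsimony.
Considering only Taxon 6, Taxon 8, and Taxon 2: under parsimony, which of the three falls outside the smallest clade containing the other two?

Taxon 2

The outgroup has state 'no' for every character, so 'yes' is the derived state throughout.
sclerotic ring (derived state 'yes') is shared by Taxon 6 and Taxon 8 — a synapomorphy uniting that clade.
Only Taxon 2, Taxon 6, and Taxon 8 show the derived state 'yes' for tarsal claw bifid, supporting them as a clade.
All ingroup taxa share the derived state 'yes' for ocelli absent; it defines the ingroup but does not resolve relationships within it.
fused pelvic girdle (derived state 'yes') is unique to Taxon 8 (autapomorphy; uninformative for grouping).
Most parsimonious ingroup topology: (((Taxon 6,Taxon 8),Taxon 2),Taxon 1).
Taxon 6 and Taxon 8 share a more recent common ancestor with each other than either does with Taxon 2, so Taxon 2 is the least closely related of the three.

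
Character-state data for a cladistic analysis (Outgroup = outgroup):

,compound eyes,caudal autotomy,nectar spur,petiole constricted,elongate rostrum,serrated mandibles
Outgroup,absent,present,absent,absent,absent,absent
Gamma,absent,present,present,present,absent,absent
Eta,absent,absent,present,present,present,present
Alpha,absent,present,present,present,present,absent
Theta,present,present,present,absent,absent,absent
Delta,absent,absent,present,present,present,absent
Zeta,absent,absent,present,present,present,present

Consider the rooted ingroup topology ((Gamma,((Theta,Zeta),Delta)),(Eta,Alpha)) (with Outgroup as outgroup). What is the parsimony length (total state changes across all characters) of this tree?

12

Map each character onto ((Gamma,((Theta,Zeta),Delta)),(Eta,Alpha)) (rooted by Outgroup) and count the minimum state changes it requires (Fitch parsimony):
compound eyes: 1; caudal autotomy: 3; nectar spur: 1; petiole constricted: 2; elongate rostrum: 3; serrated mandibles: 2.
Total tree length = 12.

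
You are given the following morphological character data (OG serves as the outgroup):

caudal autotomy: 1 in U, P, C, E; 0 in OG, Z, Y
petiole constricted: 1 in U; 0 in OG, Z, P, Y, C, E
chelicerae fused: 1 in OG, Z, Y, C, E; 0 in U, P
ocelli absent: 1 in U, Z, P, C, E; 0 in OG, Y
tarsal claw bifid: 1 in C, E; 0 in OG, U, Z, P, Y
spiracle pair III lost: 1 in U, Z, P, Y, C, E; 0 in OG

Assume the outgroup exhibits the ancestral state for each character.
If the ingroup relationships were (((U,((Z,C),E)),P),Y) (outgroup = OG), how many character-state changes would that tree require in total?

9

Map each character onto (((U,((Z,C),E)),P),Y) (rooted by OG) and count the minimum state changes it requires (Fitch parsimony):
caudal autotomy: 2; petiole constricted: 1; chelicerae fused: 2; ocelli absent: 1; tarsal claw bifid: 2; spiracle pair III lost: 1.
Total tree length = 9.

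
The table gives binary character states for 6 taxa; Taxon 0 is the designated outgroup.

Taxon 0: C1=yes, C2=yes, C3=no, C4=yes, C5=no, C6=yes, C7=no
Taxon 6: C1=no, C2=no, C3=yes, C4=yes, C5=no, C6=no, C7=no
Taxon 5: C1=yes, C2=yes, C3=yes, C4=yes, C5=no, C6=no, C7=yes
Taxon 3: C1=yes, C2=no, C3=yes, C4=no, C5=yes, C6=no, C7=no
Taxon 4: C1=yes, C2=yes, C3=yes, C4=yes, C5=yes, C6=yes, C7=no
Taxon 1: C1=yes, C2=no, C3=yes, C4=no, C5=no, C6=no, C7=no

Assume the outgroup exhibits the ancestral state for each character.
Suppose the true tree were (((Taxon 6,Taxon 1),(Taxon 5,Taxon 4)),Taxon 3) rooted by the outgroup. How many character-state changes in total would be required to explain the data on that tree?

Map each character onto (((Taxon 6,Taxon 1),(Taxon 5,Taxon 4)),Taxon 3) (rooted by Taxon 0) and count the minimum state changes it requires (Fitch parsimony):
C1: 1; C2: 2; C3: 1; C4: 2; C5: 2; C6: 2; C7: 1.
Total tree length = 11.

11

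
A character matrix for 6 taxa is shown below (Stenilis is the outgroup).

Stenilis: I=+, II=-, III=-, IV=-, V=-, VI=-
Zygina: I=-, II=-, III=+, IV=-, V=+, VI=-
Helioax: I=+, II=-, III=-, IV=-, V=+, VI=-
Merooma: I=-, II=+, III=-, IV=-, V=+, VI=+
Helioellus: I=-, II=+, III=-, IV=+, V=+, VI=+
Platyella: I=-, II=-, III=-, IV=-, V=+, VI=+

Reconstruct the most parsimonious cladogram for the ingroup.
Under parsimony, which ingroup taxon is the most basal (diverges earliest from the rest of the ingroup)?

Character polarity is set by the outgroup: the derived state is whichever differs from the outgroup's state, so for I the derived state is '-', and for the remaining characters it is '+'.
I: derived state '-' in Helioellus, Merooma, Platyella, and Zygina only — synapomorphy for {Helioellus, Merooma, Platyella, Zygina}.
II: derived state '+' in Helioellus and Merooma only — synapomorphy for {Helioellus, Merooma}.
III (derived state '+') is unique to Zygina (autapomorphy; uninformative for grouping).
IV (derived state '+') is unique to Helioellus (autapomorphy; uninformative for grouping).
All ingroup taxa share the derived state '+' for V; it defines the ingroup but does not resolve relationships within it.
Only Helioellus, Merooma, and Platyella show the derived state '+' for VI, supporting them as a clade.
Most parsimonious ingroup topology: ((Zygina,((Merooma,Helioellus),Platyella)),Helioax).
Helioax is sister to the clade containing all other ingroup taxa, so it is the earliest-diverging (most basal) ingroup lineage.

Helioax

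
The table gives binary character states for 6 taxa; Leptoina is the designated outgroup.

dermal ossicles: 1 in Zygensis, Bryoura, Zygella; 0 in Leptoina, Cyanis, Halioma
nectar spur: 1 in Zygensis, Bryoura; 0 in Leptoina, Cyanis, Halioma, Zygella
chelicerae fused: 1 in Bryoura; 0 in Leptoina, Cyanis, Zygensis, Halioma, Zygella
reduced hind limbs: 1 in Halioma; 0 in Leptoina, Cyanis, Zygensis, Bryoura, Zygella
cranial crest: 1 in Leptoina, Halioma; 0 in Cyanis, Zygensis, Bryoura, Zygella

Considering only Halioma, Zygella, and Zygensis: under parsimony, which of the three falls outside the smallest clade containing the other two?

Character polarity is set by the outgroup: the derived state is whichever differs from the outgroup's state, so for cranial crest the derived state is '0', and for the remaining characters it is '1'.
dermal ossicles (derived state '1') is shared by Bryoura, Zygella, and Zygensis — a synapomorphy uniting that clade.
nectar spur: derived state '1' in Bryoura and Zygensis only — synapomorphy for {Bryoura, Zygensis}.
chelicerae fused: derived state '1' in Bryoura only — an autapomorphy, so it tells us nothing about relationships among taxa.
reduced hind limbs (derived state '1') is unique to Halioma (autapomorphy; uninformative for grouping).
Only Bryoura, Cyanis, Zygella, and Zygensis show the derived state '0' for cranial crest, supporting them as a clade.
Most parsimonious ingroup topology: ((Cyanis,((Zygensis,Bryoura),Zygella)),Halioma).
Zygella and Zygensis share a more recent common ancestor with each other than either does with Halioma, so Halioma is the least closely related of the three.

Halioma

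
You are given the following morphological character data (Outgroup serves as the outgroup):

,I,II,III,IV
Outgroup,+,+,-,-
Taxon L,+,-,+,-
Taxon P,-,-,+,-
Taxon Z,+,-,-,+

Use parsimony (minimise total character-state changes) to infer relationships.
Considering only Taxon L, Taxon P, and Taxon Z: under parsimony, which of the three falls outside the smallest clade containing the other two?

Character polarity is set by the outgroup: the derived state is whichever differs from the outgroup's state, so for I, II the derived state is '-', and for the remaining characters it is '+'.
I: derived state '-' in Taxon P only — an autapomorphy, so it tells us nothing about relationships among taxa.
II (derived state '-') is shared by all ingroup taxa — unites the whole ingroup.
III: derived state '+' in Taxon L and Taxon P only — synapomorphy for {Taxon L, Taxon P}.
IV: derived state '+' in Taxon Z only — an autapomorphy, so it tells us nothing about relationships among taxa.
Most parsimonious ingroup topology: ((Taxon L,Taxon P),Taxon Z).
Taxon L and Taxon P share a more recent common ancestor with each other than either does with Taxon Z, so Taxon Z is the least closely related of the three.

Taxon Z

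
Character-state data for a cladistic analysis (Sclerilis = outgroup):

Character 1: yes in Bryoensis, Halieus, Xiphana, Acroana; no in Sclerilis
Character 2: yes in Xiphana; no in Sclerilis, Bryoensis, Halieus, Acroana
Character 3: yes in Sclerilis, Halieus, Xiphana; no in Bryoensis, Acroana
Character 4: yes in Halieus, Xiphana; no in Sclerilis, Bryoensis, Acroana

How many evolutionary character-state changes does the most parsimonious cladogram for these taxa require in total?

4

Character polarity is set by the outgroup: the derived state is whichever differs from the outgroup's state, so for Character 3 the derived state is 'no', and for the remaining characters it is 'yes'.
All ingroup taxa share the derived state 'yes' for Character 1; it defines the ingroup but does not resolve relationships within it.
Character 2 (derived state 'yes') is unique to Xiphana (autapomorphy; uninformative for grouping).
Character 3: derived state 'no' in Acroana and Bryoensis only — synapomorphy for {Acroana, Bryoensis}.
Only Halieus and Xiphana show the derived state 'yes' for Character 4, supporting them as a clade.
Most parsimonious ingroup topology: ((Bryoensis,Acroana),(Halieus,Xiphana)).
Changes per character on this tree: Character 1: 1; Character 2: 1; Character 3: 1; Character 4: 1.
Total = 4.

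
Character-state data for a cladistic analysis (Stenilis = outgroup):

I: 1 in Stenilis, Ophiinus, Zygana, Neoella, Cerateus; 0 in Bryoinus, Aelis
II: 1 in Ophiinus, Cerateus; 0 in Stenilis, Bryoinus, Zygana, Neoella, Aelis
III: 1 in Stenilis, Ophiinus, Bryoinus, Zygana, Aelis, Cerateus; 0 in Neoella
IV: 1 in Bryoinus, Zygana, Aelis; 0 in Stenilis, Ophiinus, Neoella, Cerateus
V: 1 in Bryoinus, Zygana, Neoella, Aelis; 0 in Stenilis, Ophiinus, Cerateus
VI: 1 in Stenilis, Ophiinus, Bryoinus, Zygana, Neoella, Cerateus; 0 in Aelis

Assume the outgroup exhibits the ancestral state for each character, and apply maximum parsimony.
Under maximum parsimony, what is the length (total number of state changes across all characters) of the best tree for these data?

Character polarity is set by the outgroup: the derived state is whichever differs from the outgroup's state, so for I, III, VI the derived state is '0', and for the remaining characters it is '1'.
Only Aelis and Bryoinus show the derived state '0' for I, supporting them as a clade.
II: derived state '1' in Cerateus and Ophiinus only — synapomorphy for {Cerateus, Ophiinus}.
III (derived state '0') is unique to Neoella (autapomorphy; uninformative for grouping).
IV: derived state '1' in Aelis, Bryoinus, and Zygana only — synapomorphy for {Aelis, Bryoinus, Zygana}.
V: derived state '1' in Aelis, Bryoinus, Neoella, and Zygana only — synapomorphy for {Aelis, Bryoinus, Neoella, Zygana}.
VI (derived state '0') is unique to Aelis (autapomorphy; uninformative for grouping).
Most parsimonious ingroup topology: ((Ophiinus,Cerateus),(((Bryoinus,Aelis),Zygana),Neoella)).
Changes per character on this tree: I: 1; II: 1; III: 1; IV: 1; V: 1; VI: 1.
Total = 6.

6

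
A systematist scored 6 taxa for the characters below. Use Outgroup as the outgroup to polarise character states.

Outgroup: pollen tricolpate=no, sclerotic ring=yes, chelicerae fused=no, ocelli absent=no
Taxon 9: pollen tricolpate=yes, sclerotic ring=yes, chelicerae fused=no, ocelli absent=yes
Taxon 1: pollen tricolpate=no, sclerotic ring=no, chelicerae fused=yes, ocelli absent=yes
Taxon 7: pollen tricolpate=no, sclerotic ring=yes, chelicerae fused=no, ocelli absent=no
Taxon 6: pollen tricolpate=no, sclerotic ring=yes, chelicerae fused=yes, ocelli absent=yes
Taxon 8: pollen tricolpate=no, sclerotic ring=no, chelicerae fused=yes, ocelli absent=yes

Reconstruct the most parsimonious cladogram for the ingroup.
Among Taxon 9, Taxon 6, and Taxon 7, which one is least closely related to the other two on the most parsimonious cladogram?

Taxon 7

Character polarity is set by the outgroup: the derived state is whichever differs from the outgroup's state, so for sclerotic ring the derived state is 'no', and for the remaining characters it is 'yes'.
pollen tricolpate: derived state 'yes' in Taxon 9 only — an autapomorphy, so it tells us nothing about relationships among taxa.
Only Taxon 1 and Taxon 8 show the derived state 'no' for sclerotic ring, supporting them as a clade.
chelicerae fused: derived state 'yes' in Taxon 1, Taxon 6, and Taxon 8 only — synapomorphy for {Taxon 1, Taxon 6, Taxon 8}.
Only Taxon 1, Taxon 6, Taxon 8, and Taxon 9 show the derived state 'yes' for ocelli absent, supporting them as a clade.
Most parsimonious ingroup topology: ((Taxon 9,((Taxon 1,Taxon 8),Taxon 6)),Taxon 7).
Taxon 6 and Taxon 9 share a more recent common ancestor with each other than either does with Taxon 7, so Taxon 7 is the least closely related of the three.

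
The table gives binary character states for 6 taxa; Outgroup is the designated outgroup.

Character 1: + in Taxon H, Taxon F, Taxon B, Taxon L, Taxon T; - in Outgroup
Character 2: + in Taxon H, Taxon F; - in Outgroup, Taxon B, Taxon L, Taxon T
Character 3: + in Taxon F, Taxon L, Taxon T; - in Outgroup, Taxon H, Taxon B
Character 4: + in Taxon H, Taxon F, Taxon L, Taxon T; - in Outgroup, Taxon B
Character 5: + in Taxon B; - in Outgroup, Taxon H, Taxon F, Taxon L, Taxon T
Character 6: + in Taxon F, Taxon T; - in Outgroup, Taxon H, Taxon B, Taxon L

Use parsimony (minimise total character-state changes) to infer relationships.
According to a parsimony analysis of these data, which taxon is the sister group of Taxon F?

Taxon T

The outgroup has state '-' for every character, so '+' is the derived state throughout.
All ingroup taxa share the derived state '+' for Character 1; it defines the ingroup but does not resolve relationships within it.
Character 2 (state '+') occurs in Taxon F and Taxon H but conflicts with the nesting implied by the other characters — most parsimoniously interpreted as homoplasy.
Character 3: derived state '+' in Taxon F, Taxon L, and Taxon T only — synapomorphy for {Taxon F, Taxon L, Taxon T}.
Only Taxon F, Taxon H, Taxon L, and Taxon T show the derived state '+' for Character 4, supporting them as a clade.
Character 5: derived state '+' in Taxon B only — an autapomorphy, so it tells us nothing about relationships among taxa.
Character 6: derived state '+' in Taxon F and Taxon T only — synapomorphy for {Taxon F, Taxon T}.
Most parsimonious ingroup topology: ((Taxon H,((Taxon F,Taxon T),Taxon L)),Taxon B).
Taxon F and Taxon T form a cherry on this tree, so they are sister taxa.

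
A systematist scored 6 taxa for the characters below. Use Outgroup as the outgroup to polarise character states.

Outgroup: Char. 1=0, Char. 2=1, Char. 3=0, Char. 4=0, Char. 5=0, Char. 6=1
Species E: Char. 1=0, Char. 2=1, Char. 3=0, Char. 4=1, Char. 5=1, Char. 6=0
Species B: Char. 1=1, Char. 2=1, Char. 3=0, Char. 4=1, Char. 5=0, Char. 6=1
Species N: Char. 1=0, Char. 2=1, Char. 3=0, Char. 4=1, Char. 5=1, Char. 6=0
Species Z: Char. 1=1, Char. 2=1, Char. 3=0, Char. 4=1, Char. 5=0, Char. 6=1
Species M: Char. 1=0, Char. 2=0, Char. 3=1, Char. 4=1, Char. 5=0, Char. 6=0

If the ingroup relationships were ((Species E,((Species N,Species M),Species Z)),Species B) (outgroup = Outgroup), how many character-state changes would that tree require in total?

9

Map each character onto ((Species E,((Species N,Species M),Species Z)),Species B) (rooted by Outgroup) and count the minimum state changes it requires (Fitch parsimony):
Char. 1: 2; Char. 2: 1; Char. 3: 1; Char. 4: 1; Char. 5: 2; Char. 6: 2.
Total tree length = 9.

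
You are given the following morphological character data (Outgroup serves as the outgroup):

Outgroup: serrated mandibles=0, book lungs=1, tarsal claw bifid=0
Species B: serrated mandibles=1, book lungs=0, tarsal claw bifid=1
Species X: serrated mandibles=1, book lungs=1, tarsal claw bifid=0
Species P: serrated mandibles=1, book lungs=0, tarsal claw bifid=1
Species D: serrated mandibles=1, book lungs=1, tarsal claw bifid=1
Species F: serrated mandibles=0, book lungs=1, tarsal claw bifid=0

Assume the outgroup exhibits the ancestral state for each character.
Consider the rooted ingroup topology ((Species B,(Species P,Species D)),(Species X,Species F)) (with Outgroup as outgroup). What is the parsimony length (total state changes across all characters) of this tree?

5

Map each character onto ((Species B,(Species P,Species D)),(Species X,Species F)) (rooted by Outgroup) and count the minimum state changes it requires (Fitch parsimony):
serrated mandibles: 2; book lungs: 2; tarsal claw bifid: 1.
Total tree length = 5.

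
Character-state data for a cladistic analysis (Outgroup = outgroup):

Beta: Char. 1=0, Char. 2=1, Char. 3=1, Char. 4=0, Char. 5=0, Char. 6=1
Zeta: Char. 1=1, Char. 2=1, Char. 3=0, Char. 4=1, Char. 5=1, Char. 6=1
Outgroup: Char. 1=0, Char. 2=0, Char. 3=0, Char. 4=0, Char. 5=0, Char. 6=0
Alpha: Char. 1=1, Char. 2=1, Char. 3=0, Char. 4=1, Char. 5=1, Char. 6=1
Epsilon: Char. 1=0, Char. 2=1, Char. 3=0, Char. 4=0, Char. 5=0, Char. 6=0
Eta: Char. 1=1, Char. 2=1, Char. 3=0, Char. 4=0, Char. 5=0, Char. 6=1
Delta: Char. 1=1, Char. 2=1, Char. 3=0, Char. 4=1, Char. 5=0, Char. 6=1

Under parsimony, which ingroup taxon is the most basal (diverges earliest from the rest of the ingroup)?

The outgroup has state '0' for every character, so '1' is the derived state throughout.
Only Alpha, Delta, Eta, and Zeta show the derived state '1' for Char. 1, supporting them as a clade.
Char. 2 (derived state '1') is shared by all ingroup taxa — unites the whole ingroup.
Char. 3 (derived state '1') is unique to Beta (autapomorphy; uninformative for grouping).
Only Alpha, Delta, and Zeta show the derived state '1' for Char. 4, supporting them as a clade.
Char. 5 (derived state '1') is shared by Alpha and Zeta — a synapomorphy uniting that clade.
Char. 6: derived state '1' in Alpha, Beta, Delta, Eta, and Zeta only — synapomorphy for {Alpha, Beta, Delta, Eta, Zeta}.
Most parsimonious ingroup topology: ((((Delta,(Alpha,Zeta)),Eta),Beta),Epsilon).
Epsilon is sister to the clade containing all other ingroup taxa, so it is the earliest-diverging (most basal) ingroup lineage.

Epsilon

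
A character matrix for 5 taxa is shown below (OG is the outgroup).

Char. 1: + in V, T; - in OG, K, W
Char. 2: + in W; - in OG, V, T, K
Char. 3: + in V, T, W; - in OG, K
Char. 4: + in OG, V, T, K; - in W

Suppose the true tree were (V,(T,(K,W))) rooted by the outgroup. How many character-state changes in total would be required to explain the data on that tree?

Map each character onto (V,(T,(K,W))) (rooted by OG) and count the minimum state changes it requires (Fitch parsimony):
Char. 1: 2; Char. 2: 1; Char. 3: 2; Char. 4: 1.
Total tree length = 6.

6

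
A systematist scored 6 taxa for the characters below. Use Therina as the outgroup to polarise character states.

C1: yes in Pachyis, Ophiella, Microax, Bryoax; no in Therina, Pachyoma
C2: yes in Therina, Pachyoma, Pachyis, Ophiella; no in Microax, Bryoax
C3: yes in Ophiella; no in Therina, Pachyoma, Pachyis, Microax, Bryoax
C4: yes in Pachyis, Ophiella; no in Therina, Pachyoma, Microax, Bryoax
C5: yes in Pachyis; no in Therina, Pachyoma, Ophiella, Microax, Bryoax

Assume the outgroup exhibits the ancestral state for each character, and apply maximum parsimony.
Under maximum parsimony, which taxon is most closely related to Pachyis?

Ophiella

Character polarity is set by the outgroup: the derived state is whichever differs from the outgroup's state, so for C2 the derived state is 'no', and for the remaining characters it is 'yes'.
C1 (derived state 'yes') is shared by Bryoax, Microax, Ophiella, and Pachyis — a synapomorphy uniting that clade.
C2: derived state 'no' in Bryoax and Microax only — synapomorphy for {Bryoax, Microax}.
C3 (derived state 'yes') is unique to Ophiella (autapomorphy; uninformative for grouping).
Only Ophiella and Pachyis show the derived state 'yes' for C4, supporting them as a clade.
C5 (derived state 'yes') is unique to Pachyis (autapomorphy; uninformative for grouping).
Most parsimonious ingroup topology: (Pachyoma,((Pachyis,Ophiella),(Microax,Bryoax))).
Pachyis and Ophiella form a cherry on this tree, so they are sister taxa.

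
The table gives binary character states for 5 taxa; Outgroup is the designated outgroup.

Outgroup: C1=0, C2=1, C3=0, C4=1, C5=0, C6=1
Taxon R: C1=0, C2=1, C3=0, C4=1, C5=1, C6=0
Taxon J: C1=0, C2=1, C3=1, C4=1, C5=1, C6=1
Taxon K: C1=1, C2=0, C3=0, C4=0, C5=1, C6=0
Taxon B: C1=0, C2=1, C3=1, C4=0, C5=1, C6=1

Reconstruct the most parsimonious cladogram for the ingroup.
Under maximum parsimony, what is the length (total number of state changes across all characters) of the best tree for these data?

Character polarity is set by the outgroup: the derived state is whichever differs from the outgroup's state, so for C2, C4, C6 the derived state is '0', and for the remaining characters it is '1'.
C1: derived state '1' in Taxon K only — an autapomorphy, so it tells us nothing about relationships among taxa.
C2 (derived state '0') is unique to Taxon K (autapomorphy; uninformative for grouping).
Only Taxon B and Taxon J show the derived state '1' for C3, supporting them as a clade.
C4 (state '0') occurs in Taxon B and Taxon K but conflicts with the nesting implied by the other characters — most parsimoniously interpreted as homoplasy.
C5 (derived state '1') is shared by all ingroup taxa — unites the whole ingroup.
C6 (derived state '0') is shared by Taxon K and Taxon R — a synapomorphy uniting that clade.
Most parsimonious ingroup topology: ((Taxon R,Taxon K),(Taxon J,Taxon B)).
Changes per character on this tree: C1: 1; C2: 1; C3: 1; C4: 2; C5: 1; C6: 1.
Total = 7.

7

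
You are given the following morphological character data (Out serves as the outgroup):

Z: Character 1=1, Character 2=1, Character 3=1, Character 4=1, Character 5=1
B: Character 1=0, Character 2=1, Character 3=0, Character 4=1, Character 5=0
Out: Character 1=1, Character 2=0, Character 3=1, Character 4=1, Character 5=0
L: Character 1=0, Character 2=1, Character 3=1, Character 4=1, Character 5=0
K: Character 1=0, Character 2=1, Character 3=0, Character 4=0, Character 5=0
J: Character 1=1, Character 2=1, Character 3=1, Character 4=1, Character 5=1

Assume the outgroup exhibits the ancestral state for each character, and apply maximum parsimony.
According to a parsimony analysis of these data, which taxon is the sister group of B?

Character polarity is set by the outgroup: the derived state is whichever differs from the outgroup's state, so for Character 1, Character 3, Character 4 the derived state is '0', and for the remaining characters it is '1'.
Only B, K, and L show the derived state '0' for Character 1, supporting them as a clade.
All ingroup taxa share the derived state '1' for Character 2; it defines the ingroup but does not resolve relationships within it.
Character 3: derived state '0' in B and K only — synapomorphy for {B, K}.
Character 4: derived state '0' in K only — an autapomorphy, so it tells us nothing about relationships among taxa.
Only J and Z show the derived state '1' for Character 5, supporting them as a clade.
Most parsimonious ingroup topology: (((B,K),L),(Z,J)).
B and K form a cherry on this tree, so they are sister taxa.

K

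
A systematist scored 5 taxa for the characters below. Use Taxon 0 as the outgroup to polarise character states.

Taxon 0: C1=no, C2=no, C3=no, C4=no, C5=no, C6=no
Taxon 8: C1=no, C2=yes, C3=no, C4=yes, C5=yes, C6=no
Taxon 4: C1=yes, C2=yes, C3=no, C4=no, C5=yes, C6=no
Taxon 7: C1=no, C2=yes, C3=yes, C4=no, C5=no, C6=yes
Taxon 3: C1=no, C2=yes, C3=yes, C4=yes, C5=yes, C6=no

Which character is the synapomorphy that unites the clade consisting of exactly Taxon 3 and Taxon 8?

C4

The outgroup has state 'no' for every character, so 'yes' is the derived state throughout.
C1: derived state 'yes' in Taxon 4 only — an autapomorphy, so it tells us nothing about relationships among taxa.
C2 (derived state 'yes') is shared by all ingroup taxa — unites the whole ingroup.
C3 groups Taxon 3 and Taxon 7, which is incompatible with the clades supported by the remaining characters; treating it as convergent (homoplasy) costs fewer steps than any alternative tree.
C4 (derived state 'yes') is shared by Taxon 3 and Taxon 8 — a synapomorphy uniting that clade.
Only Taxon 3, Taxon 4, and Taxon 8 show the derived state 'yes' for C5, supporting them as a clade.
C6: derived state 'yes' in Taxon 7 only — an autapomorphy, so it tells us nothing about relationships among taxa.
Most parsimonious ingroup topology: (((Taxon 8,Taxon 3),Taxon 4),Taxon 7).
The clade {Taxon 3, Taxon 8} is supported by C4: its derived state 'yes' occurs in exactly those taxa and in no other taxon (including the outgroup).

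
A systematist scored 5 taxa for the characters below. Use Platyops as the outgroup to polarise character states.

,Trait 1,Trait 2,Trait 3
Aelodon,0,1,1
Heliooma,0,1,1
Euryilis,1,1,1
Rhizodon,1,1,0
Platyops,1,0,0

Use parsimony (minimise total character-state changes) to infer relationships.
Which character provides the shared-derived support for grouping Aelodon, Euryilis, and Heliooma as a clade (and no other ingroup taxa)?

Trait 3

Character polarity is set by the outgroup: the derived state is whichever differs from the outgroup's state, so for Trait 1 the derived state is '0', and for the remaining characters it is '1'.
Trait 1: derived state '0' in Aelodon and Heliooma only — synapomorphy for {Aelodon, Heliooma}.
Trait 2 (derived state '1') is shared by all ingroup taxa — unites the whole ingroup.
Trait 3 (derived state '1') is shared by Aelodon, Euryilis, and Heliooma — a synapomorphy uniting that clade.
Most parsimonious ingroup topology: (((Heliooma,Aelodon),Euryilis),Rhizodon).
The clade {Aelodon, Euryilis, Heliooma} is supported by Trait 3: its derived state '1' occurs in exactly those taxa and in no other taxon (including the outgroup).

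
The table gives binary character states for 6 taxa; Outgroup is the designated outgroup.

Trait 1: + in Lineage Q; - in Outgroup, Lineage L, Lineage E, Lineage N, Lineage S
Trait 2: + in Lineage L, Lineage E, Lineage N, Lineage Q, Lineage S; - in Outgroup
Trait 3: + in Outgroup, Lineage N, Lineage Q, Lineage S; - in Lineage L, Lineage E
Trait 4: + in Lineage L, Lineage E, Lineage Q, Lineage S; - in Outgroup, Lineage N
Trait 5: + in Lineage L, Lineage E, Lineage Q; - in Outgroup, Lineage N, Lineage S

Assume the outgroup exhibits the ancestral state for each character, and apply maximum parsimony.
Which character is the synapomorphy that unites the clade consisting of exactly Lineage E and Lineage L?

Character polarity is set by the outgroup: the derived state is whichever differs from the outgroup's state, so for Trait 3 the derived state is '-', and for the remaining characters it is '+'.
Trait 1: derived state '+' in Lineage Q only — an autapomorphy, so it tells us nothing about relationships among taxa.
Trait 2 (derived state '+') is shared by all ingroup taxa — unites the whole ingroup.
Trait 3: derived state '-' in Lineage E and Lineage L only — synapomorphy for {Lineage E, Lineage L}.
Trait 4 (derived state '+') is shared by Lineage E, Lineage L, Lineage Q, and Lineage S — a synapomorphy uniting that clade.
Only Lineage E, Lineage L, and Lineage Q show the derived state '+' for Trait 5, supporting them as a clade.
Most parsimonious ingroup topology: ((((Lineage L,Lineage E),Lineage Q),Lineage S),Lineage N).
The clade {Lineage E, Lineage L} is supported by Trait 3: its derived state '-' occurs in exactly those taxa and in no other taxon (including the outgroup).

Trait 3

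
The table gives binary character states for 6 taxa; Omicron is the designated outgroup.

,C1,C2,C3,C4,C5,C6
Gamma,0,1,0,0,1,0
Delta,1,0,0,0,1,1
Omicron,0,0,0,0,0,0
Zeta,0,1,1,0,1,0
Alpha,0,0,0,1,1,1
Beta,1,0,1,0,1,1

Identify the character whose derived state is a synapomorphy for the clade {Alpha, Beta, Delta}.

The outgroup has state '0' for every character, so '1' is the derived state throughout.
C1 (derived state '1') is shared by Beta and Delta — a synapomorphy uniting that clade.
C2: derived state '1' in Gamma and Zeta only — synapomorphy for {Gamma, Zeta}.
C3 groups Beta and Zeta, which is incompatible with the clades supported by the remaining characters; treating it as convergent (homoplasy) costs fewer steps than any alternative tree.
C4 (derived state '1') is unique to Alpha (autapomorphy; uninformative for grouping).
All ingroup taxa share the derived state '1' for C5; it defines the ingroup but does not resolve relationships within it.
Only Alpha, Beta, and Delta show the derived state '1' for C6, supporting them as a clade.
Most parsimonious ingroup topology: ((Zeta,Gamma),(Alpha,(Delta,Beta))).
The clade {Alpha, Beta, Delta} is supported by C6: its derived state '1' occurs in exactly those taxa and in no other taxon (including the outgroup).

C6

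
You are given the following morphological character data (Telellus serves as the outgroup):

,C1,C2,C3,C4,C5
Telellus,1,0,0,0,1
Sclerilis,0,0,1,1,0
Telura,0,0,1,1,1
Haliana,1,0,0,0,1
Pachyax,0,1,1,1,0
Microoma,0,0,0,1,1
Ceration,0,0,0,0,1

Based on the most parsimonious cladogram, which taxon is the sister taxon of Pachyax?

Character polarity is set by the outgroup: the derived state is whichever differs from the outgroup's state, so for C1, C5 the derived state is '0', and for the remaining characters it is '1'.
Only Ceration, Microoma, Pachyax, Sclerilis, and Telura show the derived state '0' for C1, supporting them as a clade.
C2 (derived state '1') is unique to Pachyax (autapomorphy; uninformative for grouping).
C3 (derived state '1') is shared by Pachyax, Sclerilis, and Telura — a synapomorphy uniting that clade.
C4 (derived state '1') is shared by Microoma, Pachyax, Sclerilis, and Telura — a synapomorphy uniting that clade.
C5: derived state '0' in Pachyax and Sclerilis only — synapomorphy for {Pachyax, Sclerilis}.
Most parsimonious ingroup topology: (((((Sclerilis,Pachyax),Telura),Microoma),Ceration),Haliana).
Pachyax and Sclerilis form a cherry on this tree, so they are sister taxa.

Sclerilis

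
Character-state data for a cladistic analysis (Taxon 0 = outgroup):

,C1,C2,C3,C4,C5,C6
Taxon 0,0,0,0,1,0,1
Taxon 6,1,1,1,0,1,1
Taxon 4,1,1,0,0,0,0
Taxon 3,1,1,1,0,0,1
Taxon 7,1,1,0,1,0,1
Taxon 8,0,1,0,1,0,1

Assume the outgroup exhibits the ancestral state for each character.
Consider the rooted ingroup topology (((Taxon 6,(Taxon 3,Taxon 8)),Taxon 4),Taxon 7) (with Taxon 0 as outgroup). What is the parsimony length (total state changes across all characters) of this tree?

Map each character onto (((Taxon 6,(Taxon 3,Taxon 8)),Taxon 4),Taxon 7) (rooted by Taxon 0) and count the minimum state changes it requires (Fitch parsimony):
C1: 2; C2: 1; C3: 2; C4: 2; C5: 1; C6: 1.
Total tree length = 9.

9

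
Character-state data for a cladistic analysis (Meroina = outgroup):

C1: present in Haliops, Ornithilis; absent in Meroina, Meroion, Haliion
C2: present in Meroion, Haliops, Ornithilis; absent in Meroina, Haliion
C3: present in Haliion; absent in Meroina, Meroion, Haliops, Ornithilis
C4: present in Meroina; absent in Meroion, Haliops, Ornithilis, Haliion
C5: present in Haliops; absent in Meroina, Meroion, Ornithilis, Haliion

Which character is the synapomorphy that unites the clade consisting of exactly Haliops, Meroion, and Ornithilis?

Character polarity is set by the outgroup: the derived state is whichever differs from the outgroup's state, so for C4 the derived state is 'absent', and for the remaining characters it is 'present'.
C1: derived state 'present' in Haliops and Ornithilis only — synapomorphy for {Haliops, Ornithilis}.
Only Haliops, Meroion, and Ornithilis show the derived state 'present' for C2, supporting them as a clade.
C3 (derived state 'present') is unique to Haliion (autapomorphy; uninformative for grouping).
C4 (derived state 'absent') is shared by all ingroup taxa — unites the whole ingroup.
C5 (derived state 'present') is unique to Haliops (autapomorphy; uninformative for grouping).
Most parsimonious ingroup topology: ((Meroion,(Haliops,Ornithilis)),Haliion).
The clade {Haliops, Meroion, Ornithilis} is supported by C2: its derived state 'present' occurs in exactly those taxa and in no other taxon (including the outgroup).

C2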